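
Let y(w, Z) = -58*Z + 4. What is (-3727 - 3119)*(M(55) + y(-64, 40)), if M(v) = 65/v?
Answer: 174319698/11 ≈ 1.5847e+7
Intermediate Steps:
y(w, Z) = 4 - 58*Z
(-3727 - 3119)*(M(55) + y(-64, 40)) = (-3727 - 3119)*(65/55 + (4 - 58*40)) = -6846*(65*(1/55) + (4 - 2320)) = -6846*(13/11 - 2316) = -6846*(-25463/11) = 174319698/11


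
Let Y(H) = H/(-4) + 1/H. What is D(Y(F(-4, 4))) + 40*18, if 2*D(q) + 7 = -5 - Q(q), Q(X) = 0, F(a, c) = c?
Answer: 714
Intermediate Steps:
Y(H) = 1/H - H/4 (Y(H) = H*(-¼) + 1/H = -H/4 + 1/H = 1/H - H/4)
D(q) = -6 (D(q) = -7/2 + (-5 - 1*0)/2 = -7/2 + (-5 + 0)/2 = -7/2 + (½)*(-5) = -7/2 - 5/2 = -6)
D(Y(F(-4, 4))) + 40*18 = -6 + 40*18 = -6 + 720 = 714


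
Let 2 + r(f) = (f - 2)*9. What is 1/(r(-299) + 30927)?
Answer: 1/28216 ≈ 3.5441e-5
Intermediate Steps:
r(f) = -20 + 9*f (r(f) = -2 + (f - 2)*9 = -2 + (-2 + f)*9 = -2 + (-18 + 9*f) = -20 + 9*f)
1/(r(-299) + 30927) = 1/((-20 + 9*(-299)) + 30927) = 1/((-20 - 2691) + 30927) = 1/(-2711 + 30927) = 1/28216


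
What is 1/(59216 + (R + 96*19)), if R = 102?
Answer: 1/61142 ≈ 1.6355e-5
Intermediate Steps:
1/(59216 + (R + 96*19)) = 1/(59216 + (102 + 96*19)) = 1/(59216 + (102 + 1824)) = 1/(59216 + 1926) = 1/61142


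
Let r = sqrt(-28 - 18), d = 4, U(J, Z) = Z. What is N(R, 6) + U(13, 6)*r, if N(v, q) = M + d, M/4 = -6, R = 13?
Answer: -20 + 6*I*sqrt(46) ≈ -20.0 + 40.694*I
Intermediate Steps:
M = -24 (M = 4*(-6) = -24)
r = I*sqrt(46) (r = sqrt(-46) = I*sqrt(46) ≈ 6.7823*I)
N(v, q) = -20 (N(v, q) = -24 + 4 = -20)
N(R, 6) + U(13, 6)*r = -20 + 6*(I*sqrt(46)) = -20 + 6*I*sqrt(46)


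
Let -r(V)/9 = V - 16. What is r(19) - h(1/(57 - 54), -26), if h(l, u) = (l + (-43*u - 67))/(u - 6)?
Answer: 281/48 ≈ 5.8542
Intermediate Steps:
r(V) = 144 - 9*V (r(V) = -9*(V - 16) = -9*(-16 + V) = 144 - 9*V)
h(l, u) = (-67 + l - 43*u)/(-6 + u) (h(l, u) = (l + (-67 - 43*u))/(-6 + u) = (-67 + l - 43*u)/(-6 + u))
r(19) - h(1/(57 - 54), -26) = (144 - 9*19) - (-67 + 1/(57 - 54) - 43*(-26))/(-6 - 26) = (144 - 171) - (-67 + 1/3 + 1118)/(-32) = -27 - (-1)*(-67 + ⅓ + 1118)/32 = -27 - (-1)*3154/(32*3) = -27 - 1*(-1577/48) = -27 + 1577/48 = 281/48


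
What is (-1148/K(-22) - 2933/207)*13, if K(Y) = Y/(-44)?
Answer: -6216665/207 ≈ -30032.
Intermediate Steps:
K(Y) = -Y/44 (K(Y) = Y*(-1/44) = -Y/44)
(-1148/K(-22) - 2933/207)*13 = (-1148/((-1/44*(-22))) - 2933/207)*13 = (-1148/1/2 - 2933*1/207)*13 = (-1148*2 - 2933/207)*13 = (-2296 - 2933/207)*13 = -478205/207*13 = -6216665/207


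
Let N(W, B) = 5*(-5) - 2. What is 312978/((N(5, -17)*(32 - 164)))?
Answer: 52163/594 ≈ 87.817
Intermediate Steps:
N(W, B) = -27 (N(W, B) = -25 - 2 = -27)
312978/((N(5, -17)*(32 - 164))) = 312978/((-27*(32 - 164))) = 312978/((-27*(-132))) = 312978/3564 = 312978*(1/3564) = 52163/594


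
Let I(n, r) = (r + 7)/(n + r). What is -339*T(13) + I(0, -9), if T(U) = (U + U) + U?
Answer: -118987/9 ≈ -13221.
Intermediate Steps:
T(U) = 3*U (T(U) = 2*U + U = 3*U)
I(n, r) = (7 + r)/(n + r)
-339*T(13) + I(0, -9) = -1017*13 + (7 - 9)/(0 - 9) = -339*39 - 2/(-9) = -13221 - 1/9*(-2) = -13221 + 2/9 = -118987/9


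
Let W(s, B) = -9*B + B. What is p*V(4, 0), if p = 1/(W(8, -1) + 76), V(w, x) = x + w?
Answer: 1/21 ≈ 0.047619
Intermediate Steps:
V(w, x) = w + x
W(s, B) = -8*B
p = 1/84 (p = 1/(-8*(-1) + 76) = 1/(8 + 76) = 1/84 ≈ 0.011905)
p*V(4, 0) = (4 + 0)/84 = (1/84)*4 = 1/21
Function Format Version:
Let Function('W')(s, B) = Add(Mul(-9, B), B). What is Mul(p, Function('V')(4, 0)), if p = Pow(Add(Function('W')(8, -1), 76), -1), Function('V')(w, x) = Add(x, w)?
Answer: Rational(1, 21) ≈ 0.047619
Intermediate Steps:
Function('V')(w, x) = Add(w, x)
Function('W')(s, B) = Mul(-8, B)
p = Rational(1, 84) (p = Pow(Add(Mul(-8, -1), 76), -1) = Pow(Add(8, 76), -1) = Pow(84, -1) = Rational(1, 84) ≈ 0.011905)
Mul(p, Function('V')(4, 0)) = Mul(Rational(1, 84), Add(4, 0)) = Mul(Rational(1, 84), 4) = Rational(1, 21)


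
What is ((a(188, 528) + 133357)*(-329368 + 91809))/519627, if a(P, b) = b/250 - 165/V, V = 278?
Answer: -1100897941090003/18057038250 ≈ -60968.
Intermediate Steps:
a(P, b) = -165/278 + b/250 (a(P, b) = b/250 - 165/278 = -165/278 + b/250)
((a(188, 528) + 133357)*(-329368 + 91809))/519627 = (((-165/278 + (1/250)*528) + 133357)*(-329368 + 91809))/519627 = (((-165/278 + 264/125) + 133357)*(-237559))*(1/519627) = ((52767/34750 + 133357)*(-237559))*(1/519627) = ((4634208517/34750)*(-237559))*(1/519627) = -1100897941090003/34750*1/519627 = -1100897941090003/18057038250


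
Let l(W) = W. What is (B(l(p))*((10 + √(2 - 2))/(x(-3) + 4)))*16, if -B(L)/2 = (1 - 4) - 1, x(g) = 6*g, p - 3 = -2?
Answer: -640/7 ≈ -91.429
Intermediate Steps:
p = 1 (p = 3 - 2 = 1)
B(L) = 8 (B(L) = -2*((1 - 4) - 1) = -2*(-3 - 1) = -2*(-4) = 8)
(B(l(p))*((10 + √(2 - 2))/(x(-3) + 4)))*16 = (8*((10 + √(2 - 2))/(6*(-3) + 4)))*16 = (8*((10 + √0)/(-18 + 4)))*16 = (8*((10 + 0)/(-14)))*16 = (8*(10*(-1/14)))*16 = (8*(-5/7))*16 = -40/7*16 = -640/7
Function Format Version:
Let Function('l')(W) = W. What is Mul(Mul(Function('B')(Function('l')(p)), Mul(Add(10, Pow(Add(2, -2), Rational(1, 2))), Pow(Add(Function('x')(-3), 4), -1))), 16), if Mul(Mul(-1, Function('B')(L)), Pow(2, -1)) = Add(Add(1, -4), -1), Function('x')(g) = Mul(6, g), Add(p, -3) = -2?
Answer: Rational(-640, 7) ≈ -91.429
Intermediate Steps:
p = 1 (p = Add(3, -2) = 1)
Function('B')(L) = 8 (Function('B')(L) = Mul(-2, Add(Add(1, -4), -1)) = Mul(-2, Add(-3, -1)) = Mul(-2, -4) = 8)
Mul(Mul(Function('B')(Function('l')(p)), Mul(Add(10, Pow(Add(2, -2), Rational(1, 2))), Pow(Add(Function('x')(-3), 4), -1))), 16) = Mul(Mul(8, Mul(Add(10, Pow(Add(2, -2), Rational(1, 2))), Pow(Add(Mul(6, -3), 4), -1))), 16) = Mul(Mul(8, Mul(Add(10, Pow(0, Rational(1, 2))), Pow(Add(-18, 4), -1))), 16) = Mul(Mul(8, Mul(Add(10, 0), Pow(-14, -1))), 16) = Mul(Mul(8, Mul(10, Rational(-1, 14))), 16) = Mul(Mul(8, Rational(-5, 7)), 16) = Mul(Rational(-40, 7), 16) = Rational(-640, 7)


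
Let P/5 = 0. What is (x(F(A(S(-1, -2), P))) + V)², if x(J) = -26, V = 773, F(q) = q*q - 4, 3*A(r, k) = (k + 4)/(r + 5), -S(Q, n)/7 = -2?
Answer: 558009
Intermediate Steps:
P = 0 (P = 5*0 = 0)
S(Q, n) = 14 (S(Q, n) = -7*(-2) = 14)
A(r, k) = (4 + k)/(3*(5 + r)) (A(r, k) = ((k + 4)/(r + 5))/3 = ((4 + k)/(5 + r))/3 = (4 + k)/(3*(5 + r)))
F(q) = -4 + q² (F(q) = q² - 4 = -4 + q²)
(x(F(A(S(-1, -2), P))) + V)² = (-26 + 773)² = 747² = 558009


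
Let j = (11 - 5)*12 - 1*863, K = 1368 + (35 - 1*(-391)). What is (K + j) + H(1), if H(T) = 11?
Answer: 1014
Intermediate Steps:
K = 1794 (K = 1368 + (35 + 391) = 1368 + 426 = 1794)
j = -791 (j = 6*12 - 863 = 72 - 863 = -791)
(K + j) + H(1) = (1794 - 791) + 11 = 1003 + 11 = 1014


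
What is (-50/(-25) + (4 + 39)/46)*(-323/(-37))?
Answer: 43605/1702 ≈ 25.620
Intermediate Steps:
(-50/(-25) + (4 + 39)/46)*(-323/(-37)) = (-50*(-1/25) + 43*(1/46))*(-323*(-1/37)) = (2 + 43/46)*(323/37) = (135/46)*(323/37) = 43605/1702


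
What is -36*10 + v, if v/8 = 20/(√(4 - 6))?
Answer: -360 - 80*I*√2 ≈ -360.0 - 113.14*I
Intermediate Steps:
v = -80*I*√2 (v = 8*(20/(√(4 - 6))) = 8*(20/(√(-2))) = 8*(20/((I*√2))) = 8*(20*(-I*√2/2)) = 8*(-10*I*√2) = -80*I*√2 ≈ -113.14*I)
-36*10 + v = -36*10 - 80*I*√2 = -360 - 80*I*√2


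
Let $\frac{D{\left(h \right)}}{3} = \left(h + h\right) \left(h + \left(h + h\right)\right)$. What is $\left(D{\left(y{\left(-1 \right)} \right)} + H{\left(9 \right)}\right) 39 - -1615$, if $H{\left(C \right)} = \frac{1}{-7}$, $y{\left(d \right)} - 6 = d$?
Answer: $\frac{134116}{7} \approx 19159.0$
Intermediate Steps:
$y{\left(d \right)} = 6 + d$
$H{\left(C \right)} = - \frac{1}{7}$
$D{\left(h \right)} = 18 h^{2}$ ($D{\left(h \right)} = 3 \left(h + h\right) \left(h + \left(h + h\right)\right) = 3 \cdot 2 h \left(h + 2 h\right) = 3 \cdot 2 h 3 h = 3 \cdot 6 h^{2} = 18 h^{2}$)
$\left(D{\left(y{\left(-1 \right)} \right)} + H{\left(9 \right)}\right) 39 - -1615 = \left(18 \left(6 - 1\right)^{2} - \frac{1}{7}\right) 39 - -1615 = \left(18 \cdot 5^{2} - \frac{1}{7}\right) 39 + 1615 = \left(18 \cdot 25 - \frac{1}{7}\right) 39 + 1615 = \left(450 - \frac{1}{7}\right) 39 + 1615 = \frac{3149}{7} \cdot 39 + 1615 = \frac{122811}{7} + 1615 = \frac{134116}{7}$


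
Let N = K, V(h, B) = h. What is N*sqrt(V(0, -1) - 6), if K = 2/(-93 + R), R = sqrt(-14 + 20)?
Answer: -4*I/2881 - 62*I*sqrt(6)/2881 ≈ -0.054102*I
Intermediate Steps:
R = sqrt(6) ≈ 2.4495
K = 2/(-93 + sqrt(6)) ≈ -0.022087
N = -62/2881 - 2*sqrt(6)/8643 ≈ -0.022087
N*sqrt(V(0, -1) - 6) = (-62/2881 - 2*sqrt(6)/8643)*sqrt(0 - 6) = (-62/2881 - 2*sqrt(6)/8643)*sqrt(-6) = (-62/2881 - 2*sqrt(6)/8643)*(I*sqrt(6)) = I*sqrt(6)*(-62/2881 - 2*sqrt(6)/8643)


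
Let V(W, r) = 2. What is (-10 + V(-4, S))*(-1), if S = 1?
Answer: 8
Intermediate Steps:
(-10 + V(-4, S))*(-1) = (-10 + 2)*(-1) = -8*(-1) = 8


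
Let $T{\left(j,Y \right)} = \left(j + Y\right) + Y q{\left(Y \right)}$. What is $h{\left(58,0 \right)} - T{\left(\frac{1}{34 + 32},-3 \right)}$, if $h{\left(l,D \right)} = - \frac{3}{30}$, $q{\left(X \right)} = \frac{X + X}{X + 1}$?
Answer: $\frac{1961}{165} \approx 11.885$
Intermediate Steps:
$q{\left(X \right)} = \frac{2 X}{1 + X}$
$h{\left(l,D \right)} = - \frac{1}{10}$ ($h{\left(l,D \right)} = \left(-3\right) \frac{1}{30} = - \frac{1}{10}$)
$T{\left(j,Y \right)} = Y + j + \frac{2 Y^{2}}{1 + Y}$ ($T{\left(j,Y \right)} = \left(j + Y\right) + Y \frac{2 Y}{1 + Y} = \left(Y + j\right) + \frac{2 Y^{2}}{1 + Y} = Y + j + \frac{2 Y^{2}}{1 + Y}$)
$h{\left(58,0 \right)} - T{\left(\frac{1}{34 + 32},-3 \right)} = - \frac{1}{10} - \frac{2 \left(-3\right)^{2} + \left(1 - 3\right) \left(-3 + \frac{1}{34 + 32}\right)}{1 - 3} = - \frac{1}{10} - \frac{2 \cdot 9 - 2 \left(-3 + \frac{1}{66}\right)}{-2} = - \frac{1}{10} - - \frac{18 - 2 \left(-3 + \frac{1}{66}\right)}{2} = - \frac{1}{10} - - \frac{18 - - \frac{197}{33}}{2} = - \frac{1}{10} - - \frac{18 + \frac{197}{33}}{2} = - \frac{1}{10} - \left(- \frac{1}{2}\right) \frac{791}{33} = - \frac{1}{10} - - \frac{791}{66} = - \frac{1}{10} + \frac{791}{66} = \frac{1961}{165}$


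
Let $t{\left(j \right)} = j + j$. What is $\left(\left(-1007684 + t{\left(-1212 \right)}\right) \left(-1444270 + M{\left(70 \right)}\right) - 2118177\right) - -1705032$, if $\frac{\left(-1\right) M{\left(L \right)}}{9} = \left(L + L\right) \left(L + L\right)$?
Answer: $1637051319215$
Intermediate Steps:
$t{\left(j \right)} = 2 j$
$M{\left(L \right)} = - 36 L^{2}$ ($M{\left(L \right)} = - 9 \left(L + L\right) \left(L + L\right) = - 9 \cdot 2 L 2 L = - 9 \cdot 4 L^{2} = - 36 L^{2}$)
$\left(\left(-1007684 + t{\left(-1212 \right)}\right) \left(-1444270 + M{\left(70 \right)}\right) - 2118177\right) - -1705032 = \left(\left(-1007684 + 2 \left(-1212\right)\right) \left(-1444270 - 36 \cdot 70^{2}\right) - 2118177\right) - -1705032 = \left(\left(-1007684 - 2424\right) \left(-1444270 - 176400\right) - 2118177\right) + 1705032 = \left(- 1010108 \left(-1444270 - 176400\right) - 2118177\right) + 1705032 = \left(\left(-1010108\right) \left(-1620670\right) - 2118177\right) + 1705032 = \left(1637051732360 - 2118177\right) + 1705032 = 1637049614183 + 1705032 = 1637051319215$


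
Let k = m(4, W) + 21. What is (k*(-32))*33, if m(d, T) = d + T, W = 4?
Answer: -30624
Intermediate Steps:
m(d, T) = T + d
k = 29 (k = (4 + 4) + 21 = 8 + 21 = 29)
(k*(-32))*33 = (29*(-32))*33 = -928*33 = -30624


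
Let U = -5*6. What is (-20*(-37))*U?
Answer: -22200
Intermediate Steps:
U = -30
(-20*(-37))*U = -20*(-37)*(-30) = 740*(-30) = -22200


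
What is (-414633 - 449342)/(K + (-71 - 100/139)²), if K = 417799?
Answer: -3338572195/1634335088 ≈ -2.0428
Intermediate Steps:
(-414633 - 449342)/(K + (-71 - 100/139)²) = (-414633 - 449342)/(417799 + (-71 - 100/139)²) = -863975/(417799 + (-71 - 100*1/139)²) = -863975/(417799 + (-71 - 100/139)²) = -863975/(417799 + (-9969/139)²) = -863975/(417799 + 99380961/19321) = -863975/8171675440/19321 = -863975*19321/8171675440 = -3338572195/1634335088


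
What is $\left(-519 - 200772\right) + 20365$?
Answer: $-180926$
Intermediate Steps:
$\left(-519 - 200772\right) + 20365 = -201291 + 20365 = -180926$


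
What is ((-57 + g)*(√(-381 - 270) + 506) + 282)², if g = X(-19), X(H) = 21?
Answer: 320784660 + 1291248*I*√651 ≈ 3.2078e+8 + 3.2946e+7*I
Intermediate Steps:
g = 21
((-57 + g)*(√(-381 - 270) + 506) + 282)² = ((-57 + 21)*(√(-381 - 270) + 506) + 282)² = (-36*(√(-651) + 506) + 282)² = (-36*(I*√651 + 506) + 282)² = (-36*(506 + I*√651) + 282)² = ((-18216 - 36*I*√651) + 282)² = (-17934 - 36*I*√651)²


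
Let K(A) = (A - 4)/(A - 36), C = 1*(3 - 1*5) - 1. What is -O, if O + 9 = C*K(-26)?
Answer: 324/31 ≈ 10.452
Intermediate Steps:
C = -3 (C = 1*(3 - 5) - 1 = 1*(-2) - 1 = -2 - 1 = -3)
K(A) = (-4 + A)/(-36 + A)
O = -324/31 (O = -9 - 3*(-4 - 26)/(-36 - 26) = -9 - 3*(-30)/(-62) = -9 - (-3)*(-30)/62 = -9 - 3*15/31 = -9 - 45/31 = -324/31 ≈ -10.452)
-O = -1*(-324/31) = 324/31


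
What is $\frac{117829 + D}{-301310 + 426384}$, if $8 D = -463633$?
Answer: $\frac{478999}{1000592} \approx 0.47872$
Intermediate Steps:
$D = - \frac{463633}{8}$ ($D = \frac{1}{8} \left(-463633\right) = - \frac{463633}{8} \approx -57954.0$)
$\frac{117829 + D}{-301310 + 426384} = \frac{117829 - \frac{463633}{8}}{-301310 + 426384} = \frac{478999}{8 \cdot 125074} = \frac{478999}{8} \cdot \frac{1}{125074} = \frac{478999}{1000592}$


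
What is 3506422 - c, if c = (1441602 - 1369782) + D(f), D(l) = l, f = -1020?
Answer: 3435622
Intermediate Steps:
c = 70800 (c = (1441602 - 1369782) - 1020 = 71820 - 1020 = 70800)
3506422 - c = 3506422 - 1*70800 = 3506422 - 70800 = 3435622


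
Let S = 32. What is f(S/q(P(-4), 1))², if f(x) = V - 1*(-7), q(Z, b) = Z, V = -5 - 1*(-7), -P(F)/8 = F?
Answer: 81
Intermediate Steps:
P(F) = -8*F
V = 2 (V = -5 + 7 = 2)
f(x) = 9 (f(x) = 2 - 1*(-7) = 2 + 7 = 9)
f(S/q(P(-4), 1))² = 9² = 81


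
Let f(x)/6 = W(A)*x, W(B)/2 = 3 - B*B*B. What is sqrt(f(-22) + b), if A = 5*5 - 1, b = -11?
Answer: sqrt(3648733) ≈ 1910.2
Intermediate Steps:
A = 24 (A = 25 - 1 = 24)
W(B) = 6 - 2*B**3 (W(B) = 2*(3 - B*B*B) = 2*(3 - B**2*B) = 2*(3 - B**3) = 6 - 2*B**3)
f(x) = -165852*x (f(x) = 6*((6 - 2*24**3)*x) = 6*((6 - 2*13824)*x) = 6*((6 - 27648)*x) = 6*(-27642*x) = -165852*x)
sqrt(f(-22) + b) = sqrt(-165852*(-22) - 11) = sqrt(3648744 - 11) = sqrt(3648733)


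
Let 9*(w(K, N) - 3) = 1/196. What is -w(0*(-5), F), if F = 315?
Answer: -5293/1764 ≈ -3.0006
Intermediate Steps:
w(K, N) = 5293/1764 (w(K, N) = 3 + (⅑)/196 = 3 + (⅑)*(1/196) = 3 + 1/1764 = 5293/1764)
-w(0*(-5), F) = -1*5293/1764 = -5293/1764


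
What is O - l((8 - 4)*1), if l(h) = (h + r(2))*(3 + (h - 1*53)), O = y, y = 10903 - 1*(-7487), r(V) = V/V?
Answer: 18620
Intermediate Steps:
r(V) = 1
y = 18390 (y = 10903 + 7487 = 18390)
O = 18390
l(h) = (1 + h)*(-50 + h) (l(h) = (h + 1)*(3 + (h - 1*53)) = (1 + h)*(3 + (h - 53)) = (1 + h)*(3 + (-53 + h)) = (1 + h)*(-50 + h))
O - l((8 - 4)*1) = 18390 - (-50 + ((8 - 4)*1)² - 49*(8 - 4)) = 18390 - (-50 + (4*1)² - 196) = 18390 - (-50 + 4² - 49*4) = 18390 - (-50 + 16 - 196) = 18390 - 1*(-230) = 18390 + 230 = 18620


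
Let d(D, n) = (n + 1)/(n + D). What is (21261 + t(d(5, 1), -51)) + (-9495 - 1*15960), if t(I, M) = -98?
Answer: -4292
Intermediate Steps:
d(D, n) = (1 + n)/(D + n)
(21261 + t(d(5, 1), -51)) + (-9495 - 1*15960) = (21261 - 98) + (-9495 - 1*15960) = 21163 + (-9495 - 15960) = 21163 - 25455 = -4292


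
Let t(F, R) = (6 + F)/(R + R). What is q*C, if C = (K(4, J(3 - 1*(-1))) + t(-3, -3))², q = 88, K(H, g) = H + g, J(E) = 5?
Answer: 6358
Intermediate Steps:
t(F, R) = (6 + F)/(2*R) (t(F, R) = (6 + F)/((2*R)) = (6 + F)*(1/(2*R)) = (6 + F)/(2*R))
C = 289/4 (C = ((4 + 5) + (½)*(6 - 3)/(-3))² = (9 + (½)*(-⅓)*3)² = (9 - ½)² = (17/2)² = 289/4 ≈ 72.250)
q*C = 88*(289/4) = 6358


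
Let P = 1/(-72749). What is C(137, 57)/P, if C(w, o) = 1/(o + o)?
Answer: -72749/114 ≈ -638.15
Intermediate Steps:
C(w, o) = 1/(2*o)
P = -1/72749 ≈ -1.3746e-5
C(137, 57)/P = ((1/2)/57)/(-1/72749) = ((1/2)*(1/57))*(-72749) = (1/114)*(-72749) = -72749/114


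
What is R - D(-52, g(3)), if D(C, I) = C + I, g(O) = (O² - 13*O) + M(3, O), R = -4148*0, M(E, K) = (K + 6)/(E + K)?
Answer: 161/2 ≈ 80.500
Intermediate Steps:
M(E, K) = (6 + K)/(E + K)
R = 0
g(O) = O² - 13*O + (6 + O)/(3 + O) (g(O) = (O² - 13*O) + (6 + O)/(3 + O) = O² - 13*O + (6 + O)/(3 + O))
R - D(-52, g(3)) = 0 - (-52 + (6 + 3 + 3*(-13 + 3)*(3 + 3))/(3 + 3)) = 0 - (-52 + (6 + 3 + 3*(-10)*6)/6) = 0 - (-52 + (6 + 3 - 180)/6) = 0 - (-52 + (⅙)*(-171)) = 0 - (-52 - 57/2) = 0 - 1*(-161/2) = 0 + 161/2 = 161/2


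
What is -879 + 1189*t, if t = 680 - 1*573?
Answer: 126344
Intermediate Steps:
t = 107 (t = 680 - 573 = 107)
-879 + 1189*t = -879 + 1189*107 = -879 + 127223 = 126344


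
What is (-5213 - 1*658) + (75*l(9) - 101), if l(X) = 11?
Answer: -5147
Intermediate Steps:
(-5213 - 1*658) + (75*l(9) - 101) = (-5213 - 1*658) + (75*11 - 101) = (-5213 - 658) + (825 - 101) = -5871 + 724 = -5147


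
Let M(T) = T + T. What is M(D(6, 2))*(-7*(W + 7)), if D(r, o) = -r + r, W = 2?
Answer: 0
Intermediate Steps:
D(r, o) = 0
M(T) = 2*T
M(D(6, 2))*(-7*(W + 7)) = (2*0)*(-7*(2 + 7)) = 0*(-7*9) = 0*(-63) = 0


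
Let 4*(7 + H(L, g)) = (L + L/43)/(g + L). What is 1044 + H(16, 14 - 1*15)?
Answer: 669041/645 ≈ 1037.3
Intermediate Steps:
H(L, g) = -7 + 11*L/(43*(L + g)) (H(L, g) = -7 + ((L + L/43)/(g + L))/4 = -7 + ((L + L*(1/43))/(L + g))/4 = -7 + ((L + L/43)/(L + g))/4 = -7 + ((44*L/43)/(L + g))/4 = -7 + (44*L/(43*(L + g)))/4 = -7 + 11*L/(43*(L + g)))
1044 + H(16, 14 - 1*15) = 1044 + (-7*(14 - 1*15) - 290/43*16)/(16 + (14 - 1*15)) = 1044 + (-7*(14 - 15) - 4640/43)/(16 + (14 - 15)) = 1044 + (-7*(-1) - 4640/43)/(16 - 1) = 1044 + (7 - 4640/43)/15 = 1044 + (1/15)*(-4339/43) = 1044 - 4339/645 = 669041/645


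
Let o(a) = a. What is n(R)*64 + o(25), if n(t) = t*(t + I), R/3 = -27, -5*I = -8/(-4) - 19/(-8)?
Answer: 424465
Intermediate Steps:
I = -7/8 (I = -(-8/(-4) - 19/(-8))/5 = -(-8*(-¼) - 19*(-⅛))/5 = -(2 + 19/8)/5 = -⅕*35/8 = -7/8 ≈ -0.87500)
R = -81 (R = 3*(-27) = -81)
n(t) = t*(-7/8 + t) (n(t) = t*(t - 7/8) = t*(-7/8 + t))
n(R)*64 + o(25) = ((⅛)*(-81)*(-7 + 8*(-81)))*64 + 25 = ((⅛)*(-81)*(-7 - 648))*64 + 25 = ((⅛)*(-81)*(-655))*64 + 25 = (53055/8)*64 + 25 = 424440 + 25 = 424465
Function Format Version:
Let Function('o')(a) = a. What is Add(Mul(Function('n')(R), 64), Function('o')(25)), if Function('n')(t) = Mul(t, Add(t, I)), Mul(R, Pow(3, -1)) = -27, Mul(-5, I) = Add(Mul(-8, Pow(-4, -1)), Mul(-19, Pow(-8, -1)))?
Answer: 424465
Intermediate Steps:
I = Rational(-7, 8) (I = Mul(Rational(-1, 5), Add(Mul(-8, Pow(-4, -1)), Mul(-19, Pow(-8, -1)))) = Mul(Rational(-1, 5), Add(Mul(-8, Rational(-1, 4)), Mul(-19, Rational(-1, 8)))) = Mul(Rational(-1, 5), Add(2, Rational(19, 8))) = Mul(Rational(-1, 5), Rational(35, 8)) = Rational(-7, 8) ≈ -0.87500)
R = -81 (R = Mul(3, -27) = -81)
Function('n')(t) = Mul(t, Add(Rational(-7, 8), t)) (Function('n')(t) = Mul(t, Add(t, Rational(-7, 8))) = Mul(t, Add(Rational(-7, 8), t)))
Add(Mul(Function('n')(R), 64), Function('o')(25)) = Add(Mul(Mul(Rational(1, 8), -81, Add(-7, Mul(8, -81))), 64), 25) = Add(Mul(Mul(Rational(1, 8), -81, Add(-7, -648)), 64), 25) = Add(Mul(Mul(Rational(1, 8), -81, -655), 64), 25) = Add(Mul(Rational(53055, 8), 64), 25) = Add(424440, 25) = 424465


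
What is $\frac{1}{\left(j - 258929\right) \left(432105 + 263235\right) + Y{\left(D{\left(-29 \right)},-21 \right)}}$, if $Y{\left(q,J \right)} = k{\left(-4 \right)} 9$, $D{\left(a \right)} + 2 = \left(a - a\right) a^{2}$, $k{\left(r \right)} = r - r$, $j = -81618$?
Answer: $- \frac{1}{236795950980} \approx -4.223 \cdot 10^{-12}$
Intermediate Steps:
$k{\left(r \right)} = 0$
$D{\left(a \right)} = -2$ ($D{\left(a \right)} = -2 + \left(a - a\right) a^{2} = -2 + 0 a^{2} = -2 + 0 = -2$)
$Y{\left(q,J \right)} = 0$ ($Y{\left(q,J \right)} = 0 \cdot 9 = 0$)
$\frac{1}{\left(j - 258929\right) \left(432105 + 263235\right) + Y{\left(D{\left(-29 \right)},-21 \right)}} = \frac{1}{\left(-81618 - 258929\right) \left(432105 + 263235\right) + 0} = \frac{1}{\left(-340547\right) 695340 + 0} = \frac{1}{-236795950980 + 0} = \frac{1}{-236795950980} = - \frac{1}{236795950980}$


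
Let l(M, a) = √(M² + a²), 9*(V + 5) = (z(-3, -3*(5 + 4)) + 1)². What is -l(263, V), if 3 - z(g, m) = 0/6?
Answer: -√5603530/9 ≈ -263.02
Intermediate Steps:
z(g, m) = 3 (z(g, m) = 3 - 0/6 = 3 - 1*0 = 3 + 0 = 3)
V = -29/9 (V = -5 + (3 + 1)²/9 = -5 + (⅑)*4² = -5 + (⅑)*16 = -5 + 16/9 = -29/9 ≈ -3.2222)
-l(263, V) = -√(263² + (-29/9)²) = -√(69169 + 841/81) = -√(5603530/81) = -√5603530/9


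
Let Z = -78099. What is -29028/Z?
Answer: 9676/26033 ≈ 0.37168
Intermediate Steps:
-29028/Z = -29028/(-78099) = -29028*(-1/78099) = 9676/26033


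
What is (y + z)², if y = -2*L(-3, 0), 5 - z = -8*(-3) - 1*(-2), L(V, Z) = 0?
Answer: 441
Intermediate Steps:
z = -21 (z = 5 - (-8*(-3) - 1*(-2)) = 5 - (24 + 2) = 5 - 1*26 = 5 - 26 = -21)
y = 0 (y = -2*0 = 0)
(y + z)² = (0 - 21)² = (-21)² = 441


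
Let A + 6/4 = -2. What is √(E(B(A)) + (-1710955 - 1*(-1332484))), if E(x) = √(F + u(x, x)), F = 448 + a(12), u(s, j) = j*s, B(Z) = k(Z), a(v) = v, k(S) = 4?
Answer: √(-378471 + 2*√119) ≈ 615.18*I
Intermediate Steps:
A = -7/2 (A = -3/2 - 2 = -7/2 ≈ -3.5000)
B(Z) = 4
F = 460 (F = 448 + 12 = 460)
E(x) = √(460 + x²) (E(x) = √(460 + x*x) = √(460 + x²))
√(E(B(A)) + (-1710955 - 1*(-1332484))) = √(√(460 + 4²) + (-1710955 - 1*(-1332484))) = √(√(460 + 16) + (-1710955 + 1332484)) = √(√476 - 378471) = √(2*√119 - 378471) = √(-378471 + 2*√119)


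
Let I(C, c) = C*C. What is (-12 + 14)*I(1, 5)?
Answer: 2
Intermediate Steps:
I(C, c) = C²
(-12 + 14)*I(1, 5) = (-12 + 14)*1² = 2*1 = 2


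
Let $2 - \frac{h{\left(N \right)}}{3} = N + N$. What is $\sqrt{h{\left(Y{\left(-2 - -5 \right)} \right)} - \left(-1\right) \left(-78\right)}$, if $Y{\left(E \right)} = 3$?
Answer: $3 i \sqrt{10} \approx 9.4868 i$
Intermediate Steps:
$h{\left(N \right)} = 6 - 6 N$ ($h{\left(N \right)} = 6 - 3 \left(N + N\right) = 6 - 3 \cdot 2 N = 6 - 6 N$)
$\sqrt{h{\left(Y{\left(-2 - -5 \right)} \right)} - \left(-1\right) \left(-78\right)} = \sqrt{\left(6 - 18\right) - \left(-1\right) \left(-78\right)} = \sqrt{\left(6 - 18\right) - 78} = \sqrt{-12 - 78} = \sqrt{-90} = 3 i \sqrt{10}$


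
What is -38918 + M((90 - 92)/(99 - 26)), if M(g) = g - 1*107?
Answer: -2848827/73 ≈ -39025.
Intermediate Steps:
M(g) = -107 + g (M(g) = g - 107 = -107 + g)
-38918 + M((90 - 92)/(99 - 26)) = -38918 + (-107 + (90 - 92)/(99 - 26)) = -38918 + (-107 - 2/73) = -38918 - 7813/73 = -2848827/73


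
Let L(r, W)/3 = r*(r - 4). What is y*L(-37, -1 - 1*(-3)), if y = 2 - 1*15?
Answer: -59163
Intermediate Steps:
y = -13 (y = 2 - 15 = -13)
L(r, W) = 3*r*(-4 + r) (L(r, W) = 3*(r*(r - 4)) = 3*(r*(-4 + r)) = 3*r*(-4 + r))
y*L(-37, -1 - 1*(-3)) = -39*(-37)*(-4 - 37) = -39*(-37)*(-41) = -13*4551 = -59163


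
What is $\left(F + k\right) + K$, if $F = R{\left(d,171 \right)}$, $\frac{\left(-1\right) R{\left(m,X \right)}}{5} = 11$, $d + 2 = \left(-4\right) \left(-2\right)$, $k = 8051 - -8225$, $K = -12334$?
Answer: $3887$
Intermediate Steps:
$k = 16276$ ($k = 8051 + 8225 = 16276$)
$d = 6$ ($d = -2 - -8 = -2 + 8 = 6$)
$R{\left(m,X \right)} = -55$ ($R{\left(m,X \right)} = \left(-5\right) 11 = -55$)
$F = -55$
$\left(F + k\right) + K = \left(-55 + 16276\right) - 12334 = 16221 - 12334 = 3887$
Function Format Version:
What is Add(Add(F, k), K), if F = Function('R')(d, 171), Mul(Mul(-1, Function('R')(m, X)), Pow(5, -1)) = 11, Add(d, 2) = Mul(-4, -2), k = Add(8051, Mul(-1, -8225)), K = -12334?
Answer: 3887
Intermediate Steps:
k = 16276 (k = Add(8051, 8225) = 16276)
d = 6 (d = Add(-2, Mul(-4, -2)) = Add(-2, 8) = 6)
Function('R')(m, X) = -55 (Function('R')(m, X) = Mul(-5, 11) = -55)
F = -55
Add(Add(F, k), K) = Add(Add(-55, 16276), -12334) = Add(16221, -12334) = 3887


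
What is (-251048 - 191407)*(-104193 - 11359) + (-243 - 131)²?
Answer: 51126700036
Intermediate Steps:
(-251048 - 191407)*(-104193 - 11359) + (-243 - 131)² = -442455*(-115552) + (-374)² = 51126560160 + 139876 = 51126700036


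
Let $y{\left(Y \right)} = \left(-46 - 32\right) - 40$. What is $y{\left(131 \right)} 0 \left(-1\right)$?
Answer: $0$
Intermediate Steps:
$y{\left(Y \right)} = -118$ ($y{\left(Y \right)} = -78 - 40 = -118$)
$y{\left(131 \right)} 0 \left(-1\right) = - 118 \cdot 0 \left(-1\right) = \left(-118\right) 0 = 0$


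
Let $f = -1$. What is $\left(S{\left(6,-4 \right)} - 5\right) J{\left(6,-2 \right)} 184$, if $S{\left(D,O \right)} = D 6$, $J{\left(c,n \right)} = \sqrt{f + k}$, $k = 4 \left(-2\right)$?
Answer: $17112 i \approx 17112.0 i$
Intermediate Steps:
$k = -8$
$J{\left(c,n \right)} = 3 i$ ($J{\left(c,n \right)} = \sqrt{-1 - 8} = \sqrt{-9} = 3 i$)
$S{\left(D,O \right)} = 6 D$
$\left(S{\left(6,-4 \right)} - 5\right) J{\left(6,-2 \right)} 184 = \left(6 \cdot 6 - 5\right) 3 i 184 = \left(36 - 5\right) 3 i 184 = 31 \cdot 3 i 184 = 93 i 184 = 17112 i$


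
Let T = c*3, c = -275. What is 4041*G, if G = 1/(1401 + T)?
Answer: 449/64 ≈ 7.0156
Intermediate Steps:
T = -825 (T = -275*3 = -825)
G = 1/576 (G = 1/(1401 - 825) = 1/576 ≈ 0.0017361)
4041*G = 4041*(1/576) = 449/64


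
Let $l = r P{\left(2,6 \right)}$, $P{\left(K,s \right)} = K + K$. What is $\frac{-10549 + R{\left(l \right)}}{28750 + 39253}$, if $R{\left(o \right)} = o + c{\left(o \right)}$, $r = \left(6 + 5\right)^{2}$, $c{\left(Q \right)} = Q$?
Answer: $- \frac{737}{5231} \approx -0.14089$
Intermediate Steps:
$P{\left(K,s \right)} = 2 K$
$r = 121$ ($r = 11^{2} = 121$)
$l = 484$ ($l = 121 \cdot 2 \cdot 2 = 121 \cdot 4 = 484$)
$R{\left(o \right)} = 2 o$ ($R{\left(o \right)} = o + o = 2 o$)
$\frac{-10549 + R{\left(l \right)}}{28750 + 39253} = \frac{-10549 + 2 \cdot 484}{28750 + 39253} = \frac{-10549 + 968}{68003} = \left(-9581\right) \frac{1}{68003} = - \frac{737}{5231}$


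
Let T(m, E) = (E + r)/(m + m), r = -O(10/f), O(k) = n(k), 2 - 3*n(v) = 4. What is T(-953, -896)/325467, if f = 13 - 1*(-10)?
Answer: 1343/930510153 ≈ 1.4433e-6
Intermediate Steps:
f = 23 (f = 13 + 10 = 23)
n(v) = -2/3 (n(v) = 2/3 - 1/3*4 = 2/3 - 4/3 = -2/3)
O(k) = -2/3
r = 2/3 (r = -1*(-2/3) = 2/3 ≈ 0.66667)
T(m, E) = (2/3 + E)/(2*m) (T(m, E) = (E + 2/3)/(m + m) = (2/3 + E)/((2*m)) = (2/3 + E)*(1/(2*m)) = (2/3 + E)/(2*m))
T(-953, -896)/325467 = ((1/6)*(2 + 3*(-896))/(-953))/325467 = ((1/6)*(-1/953)*(2 - 2688))*(1/325467) = ((1/6)*(-1/953)*(-2686))*(1/325467) = (1343/2859)*(1/325467) = 1343/930510153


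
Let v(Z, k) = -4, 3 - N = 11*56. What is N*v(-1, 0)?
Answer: 2452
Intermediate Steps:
N = -613 (N = 3 - 11*56 = 3 - 1*616 = 3 - 616 = -613)
N*v(-1, 0) = -613*(-4) = 2452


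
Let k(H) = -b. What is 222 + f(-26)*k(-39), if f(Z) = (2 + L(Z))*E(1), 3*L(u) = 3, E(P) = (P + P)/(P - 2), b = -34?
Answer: 18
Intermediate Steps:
E(P) = 2*P/(-2 + P) (E(P) = (2*P)/(-2 + P) = 2*P/(-2 + P))
L(u) = 1 (L(u) = (1/3)*3 = 1)
k(H) = 34 (k(H) = -1*(-34) = 34)
f(Z) = -6 (f(Z) = (2 + 1)*(2*1/(-2 + 1)) = 3*(2*1/(-1)) = 3*(2*1*(-1)) = 3*(-2) = -6)
222 + f(-26)*k(-39) = 222 - 6*34 = 222 - 204 = 18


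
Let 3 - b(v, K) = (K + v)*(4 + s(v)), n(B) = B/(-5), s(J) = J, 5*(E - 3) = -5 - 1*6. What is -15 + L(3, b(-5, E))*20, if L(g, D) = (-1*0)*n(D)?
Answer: -15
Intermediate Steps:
E = 4/5 (E = 3 + (-5 - 1*6)/5 = 3 + (-5 - 6)/5 = 3 + (1/5)*(-11) = 3 - 11/5 = 4/5 ≈ 0.80000)
n(B) = -B/5 (n(B) = B*(-1/5) = -B/5)
b(v, K) = 3 - (4 + v)*(K + v) (b(v, K) = 3 - (K + v)*(4 + v) = 3 - (4 + v)*(K + v))
L(g, D) = 0 (L(g, D) = (-1*0)*(-D/5) = 0*(-D/5) = 0)
-15 + L(3, b(-5, E))*20 = -15 + 0*20 = -15 + 0 = -15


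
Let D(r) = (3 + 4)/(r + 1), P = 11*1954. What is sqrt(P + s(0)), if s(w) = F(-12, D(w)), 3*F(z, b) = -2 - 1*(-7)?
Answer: sqrt(193461)/3 ≈ 146.61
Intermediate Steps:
P = 21494
D(r) = 7/(1 + r)
F(z, b) = 5/3 (F(z, b) = (-2 - 1*(-7))/3 = (-2 + 7)/3 = (1/3)*5 = 5/3)
s(w) = 5/3
sqrt(P + s(0)) = sqrt(21494 + 5/3) = sqrt(64487/3) = sqrt(193461)/3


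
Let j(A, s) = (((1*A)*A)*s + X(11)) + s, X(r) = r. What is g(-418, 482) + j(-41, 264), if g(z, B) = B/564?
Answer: 125224879/282 ≈ 4.4406e+5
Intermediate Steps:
g(z, B) = B/564 (g(z, B) = B*(1/564) = B/564)
j(A, s) = 11 + s + s*A² (j(A, s) = (((1*A)*A)*s + 11) + s = ((A*A)*s + 11) + s = (A²*s + 11) + s = (s*A² + 11) + s = (11 + s*A²) + s = 11 + s + s*A²)
g(-418, 482) + j(-41, 264) = (1/564)*482 + (11 + 264 + 264*(-41)²) = 241/282 + (11 + 264 + 264*1681) = 241/282 + (11 + 264 + 443784) = 241/282 + 444059 = 125224879/282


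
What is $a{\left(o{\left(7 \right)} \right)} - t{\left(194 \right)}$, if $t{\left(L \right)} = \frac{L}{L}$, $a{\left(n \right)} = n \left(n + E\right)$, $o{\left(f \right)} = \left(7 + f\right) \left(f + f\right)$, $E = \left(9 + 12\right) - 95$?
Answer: $23911$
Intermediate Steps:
$E = -74$ ($E = 21 - 95 = -74$)
$o{\left(f \right)} = 2 f \left(7 + f\right)$ ($o{\left(f \right)} = \left(7 + f\right) 2 f = 2 f \left(7 + f\right)$)
$a{\left(n \right)} = n \left(-74 + n\right)$ ($a{\left(n \right)} = n \left(n - 74\right) = n \left(-74 + n\right)$)
$t{\left(L \right)} = 1$
$a{\left(o{\left(7 \right)} \right)} - t{\left(194 \right)} = 2 \cdot 7 \left(7 + 7\right) \left(-74 + 2 \cdot 7 \left(7 + 7\right)\right) - 1 = 2 \cdot 7 \cdot 14 \left(-74 + 2 \cdot 7 \cdot 14\right) - 1 = 196 \left(-74 + 196\right) - 1 = 196 \cdot 122 - 1 = 23912 - 1 = 23911$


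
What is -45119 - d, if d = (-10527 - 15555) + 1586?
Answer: -20623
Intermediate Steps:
d = -24496 (d = -26082 + 1586 = -24496)
-45119 - d = -45119 - 1*(-24496) = -45119 + 24496 = -20623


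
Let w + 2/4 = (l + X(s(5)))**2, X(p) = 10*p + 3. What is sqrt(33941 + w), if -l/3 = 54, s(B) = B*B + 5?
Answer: sqrt(215286)/2 ≈ 231.99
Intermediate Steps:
s(B) = 5 + B**2 (s(B) = B**2 + 5 = 5 + B**2)
X(p) = 3 + 10*p
l = -162 (l = -3*54 = -162)
w = 39761/2 (w = -1/2 + (-162 + (3 + 10*(5 + 5**2)))**2 = -1/2 + (-162 + (3 + 10*(5 + 25)))**2 = -1/2 + (-162 + (3 + 10*30))**2 = -1/2 + (-162 + (3 + 300))**2 = -1/2 + (-162 + 303)**2 = -1/2 + 141**2 = -1/2 + 19881 = 39761/2 ≈ 19881.)
sqrt(33941 + w) = sqrt(33941 + 39761/2) = sqrt(107643/2) = sqrt(215286)/2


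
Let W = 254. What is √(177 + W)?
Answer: √431 ≈ 20.761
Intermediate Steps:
√(177 + W) = √(177 + 254) = √431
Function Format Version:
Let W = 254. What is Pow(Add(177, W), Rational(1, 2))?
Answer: Pow(431, Rational(1, 2)) ≈ 20.761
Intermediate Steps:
Pow(Add(177, W), Rational(1, 2)) = Pow(Add(177, 254), Rational(1, 2)) = Pow(431, Rational(1, 2))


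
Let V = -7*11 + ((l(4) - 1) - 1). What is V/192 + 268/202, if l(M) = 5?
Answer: 9127/9696 ≈ 0.94132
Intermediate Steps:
V = -74 (V = -7*11 + ((5 - 1) - 1) = -77 + (4 - 1) = -77 + 3 = -74)
V/192 + 268/202 = -74/192 + 268/202 = -74*1/192 + 268*(1/202) = -37/96 + 134/101 = 9127/9696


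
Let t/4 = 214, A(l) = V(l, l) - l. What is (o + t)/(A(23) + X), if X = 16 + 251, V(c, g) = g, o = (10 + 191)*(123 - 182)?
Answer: -11003/267 ≈ -41.210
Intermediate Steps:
o = -11859 (o = 201*(-59) = -11859)
X = 267
A(l) = 0 (A(l) = l - l = 0)
t = 856 (t = 4*214 = 856)
(o + t)/(A(23) + X) = (-11859 + 856)/(0 + 267) = -11003/267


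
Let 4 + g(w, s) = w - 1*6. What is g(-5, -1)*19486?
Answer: -292290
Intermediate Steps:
g(w, s) = -10 + w (g(w, s) = -4 + (w - 1*6) = -4 + (w - 6) = -4 + (-6 + w) = -10 + w)
g(-5, -1)*19486 = (-10 - 5)*19486 = -15*19486 = -292290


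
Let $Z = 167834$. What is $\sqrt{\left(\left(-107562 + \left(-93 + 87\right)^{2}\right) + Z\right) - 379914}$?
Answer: $i \sqrt{319606} \approx 565.34 i$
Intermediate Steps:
$\sqrt{\left(\left(-107562 + \left(-93 + 87\right)^{2}\right) + Z\right) - 379914} = \sqrt{\left(\left(-107562 + \left(-93 + 87\right)^{2}\right) + 167834\right) - 379914} = \sqrt{\left(\left(-107562 + \left(-6\right)^{2}\right) + 167834\right) - 379914} = \sqrt{\left(\left(-107562 + 36\right) + 167834\right) - 379914} = \sqrt{\left(-107526 + 167834\right) - 379914} = \sqrt{60308 - 379914} = \sqrt{-319606} = i \sqrt{319606}$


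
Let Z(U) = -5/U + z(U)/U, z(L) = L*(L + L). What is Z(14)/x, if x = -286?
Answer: -387/4004 ≈ -0.096653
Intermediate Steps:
z(L) = 2*L² (z(L) = L*(2*L) = 2*L²)
Z(U) = -5/U + 2*U (Z(U) = -5/U + (2*U²)/U = -5/U + 2*U)
Z(14)/x = (-5/14 + 2*14)/(-286) = (-5*1/14 + 28)*(-1/286) = (-5/14 + 28)*(-1/286) = (387/14)*(-1/286) = -387/4004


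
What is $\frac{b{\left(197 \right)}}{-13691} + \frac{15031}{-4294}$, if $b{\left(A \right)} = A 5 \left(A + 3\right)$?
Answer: $- \frac{1051707421}{58789154} \approx -17.889$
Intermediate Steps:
$b{\left(A \right)} = 5 A \left(3 + A\right)$
$\frac{b{\left(197 \right)}}{-13691} + \frac{15031}{-4294} = \frac{5 \cdot 197 \left(3 + 197\right)}{-13691} + \frac{15031}{-4294} = 5 \cdot 197 \cdot 200 \left(- \frac{1}{13691}\right) + 15031 \left(- \frac{1}{4294}\right) = 197000 \left(- \frac{1}{13691}\right) - \frac{15031}{4294} = - \frac{197000}{13691} - \frac{15031}{4294} = - \frac{1051707421}{58789154}$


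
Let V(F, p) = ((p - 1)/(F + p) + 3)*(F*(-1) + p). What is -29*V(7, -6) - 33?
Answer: -1541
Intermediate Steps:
V(F, p) = (3 + (-1 + p)/(F + p))*(p - F) (V(F, p) = ((-1 + p)/(F + p) + 3)*(-F + p) = ((-1 + p)/(F + p) + 3)*(p - F) = (3 + (-1 + p)/(F + p))*(p - F))
-29*V(7, -6) - 33 = -29*(7 - 1*(-6) - 3*7**2 + 4*(-6)**2 - 1*7*(-6))/(7 - 6) - 33 = -29*(7 + 6 - 3*49 + 4*36 + 42)/1 - 33 = -29*(7 + 6 - 147 + 144 + 42) - 33 = -29*52 - 33 = -1508 - 33 = -1541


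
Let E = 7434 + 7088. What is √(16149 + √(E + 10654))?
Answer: √(16149 + 2*√6294) ≈ 127.70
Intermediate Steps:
E = 14522
√(16149 + √(E + 10654)) = √(16149 + √(14522 + 10654)) = √(16149 + √25176) = √(16149 + 2*√6294)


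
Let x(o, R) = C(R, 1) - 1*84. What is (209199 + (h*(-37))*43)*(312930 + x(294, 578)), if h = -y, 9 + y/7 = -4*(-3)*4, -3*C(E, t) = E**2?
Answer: 129663845356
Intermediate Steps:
C(E, t) = -E**2/3
y = 273 (y = -63 + 7*(-4*(-3)*4) = -63 + 7*(12*4) = -63 + 7*48 = -63 + 336 = 273)
h = -273 (h = -1*273 = -273)
x(o, R) = -84 - R**2/3 (x(o, R) = -R**2/3 - 1*84 = -R**2/3 - 84 = -84 - R**2/3)
(209199 + (h*(-37))*43)*(312930 + x(294, 578)) = (209199 - 273*(-37)*43)*(312930 + (-84 - 1/3*578**2)) = (209199 + 10101*43)*(312930 + (-84 - 1/3*334084)) = (209199 + 434343)*(312930 + (-84 - 334084/3)) = 643542*(312930 - 334336/3) = 643542*(604454/3) = 129663845356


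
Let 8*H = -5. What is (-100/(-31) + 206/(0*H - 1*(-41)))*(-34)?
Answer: -356524/1271 ≈ -280.51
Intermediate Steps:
H = -5/8 (H = (⅛)*(-5) = -5/8 ≈ -0.62500)
(-100/(-31) + 206/(0*H - 1*(-41)))*(-34) = (-100/(-31) + 206/(0*(-5/8) - 1*(-41)))*(-34) = (-100*(-1/31) + 206/(0 + 41))*(-34) = (100/31 + 206/41)*(-34) = (10486/1271)*(-34) = -356524/1271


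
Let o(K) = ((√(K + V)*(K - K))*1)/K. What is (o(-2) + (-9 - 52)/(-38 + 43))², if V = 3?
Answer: 3721/25 ≈ 148.84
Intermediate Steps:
o(K) = 0 (o(K) = ((√(K + 3)*(K - K))*1)/K = ((√(3 + K)*0)*1)/K = (0*1)/K = 0/K = 0)
(o(-2) + (-9 - 52)/(-38 + 43))² = (0 + (-9 - 52)/(-38 + 43))² = (0 - 61/5)² = (-61/5)² = 3721/25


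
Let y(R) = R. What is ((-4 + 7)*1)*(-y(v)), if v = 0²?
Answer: 0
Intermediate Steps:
v = 0
((-4 + 7)*1)*(-y(v)) = ((-4 + 7)*1)*(-1*0) = (3*1)*0 = 3*0 = 0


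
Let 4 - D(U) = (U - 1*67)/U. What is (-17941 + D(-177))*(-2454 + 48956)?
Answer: -147648174686/177 ≈ -8.3417e+8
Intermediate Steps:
D(U) = 4 - (-67 + U)/U (D(U) = 4 - (U - 1*67)/U = 4 - (U - 67)/U = 4 - (-67 + U)/U)
(-17941 + D(-177))*(-2454 + 48956) = (-17941 + (3 + 67/(-177)))*(-2454 + 48956) = (-17941 + (3 + 67*(-1/177)))*46502 = (-17941 + (3 - 67/177))*46502 = (-17941 + 464/177)*46502 = -3175093/177*46502 = -147648174686/177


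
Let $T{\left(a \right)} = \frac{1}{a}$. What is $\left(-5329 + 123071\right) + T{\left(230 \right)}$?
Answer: $\frac{27080661}{230} \approx 1.1774 \cdot 10^{5}$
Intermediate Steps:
$\left(-5329 + 123071\right) + T{\left(230 \right)} = \left(-5329 + 123071\right) + \frac{1}{230} = 117742 + \frac{1}{230} = \frac{27080661}{230}$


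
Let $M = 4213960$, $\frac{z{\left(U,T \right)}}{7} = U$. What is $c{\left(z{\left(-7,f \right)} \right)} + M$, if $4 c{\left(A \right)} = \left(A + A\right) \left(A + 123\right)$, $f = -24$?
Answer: $4212147$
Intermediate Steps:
$z{\left(U,T \right)} = 7 U$
$c{\left(A \right)} = \frac{A \left(123 + A\right)}{2}$ ($c{\left(A \right)} = \frac{\left(A + A\right) \left(A + 123\right)}{4} = \frac{2 A \left(123 + A\right)}{4} = \frac{A \left(123 + A\right)}{2}$)
$c{\left(z{\left(-7,f \right)} \right)} + M = \frac{7 \left(-7\right) \left(123 + 7 \left(-7\right)\right)}{2} + 4213960 = \frac{1}{2} \left(-49\right) \left(123 - 49\right) + 4213960 = \frac{1}{2} \left(-49\right) 74 + 4213960 = -1813 + 4213960 = 4212147$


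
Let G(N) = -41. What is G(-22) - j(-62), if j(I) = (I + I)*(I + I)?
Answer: -15417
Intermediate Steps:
j(I) = 4*I² (j(I) = (2*I)*(2*I) = 4*I²)
G(-22) - j(-62) = -41 - 4*(-62)² = -41 - 4*3844 = -41 - 1*15376 = -41 - 15376 = -15417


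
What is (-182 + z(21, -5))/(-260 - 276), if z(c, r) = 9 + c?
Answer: 19/67 ≈ 0.28358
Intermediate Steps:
(-182 + z(21, -5))/(-260 - 276) = (-182 + (9 + 21))/(-260 - 276) = (-182 + 30)/(-536) = -152*(-1/536) = 19/67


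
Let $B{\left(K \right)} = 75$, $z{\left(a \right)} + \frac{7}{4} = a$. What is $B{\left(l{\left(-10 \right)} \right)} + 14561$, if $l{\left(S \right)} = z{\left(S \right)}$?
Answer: $14636$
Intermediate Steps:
$z{\left(a \right)} = - \frac{7}{4} + a$
$l{\left(S \right)} = - \frac{7}{4} + S$
$B{\left(l{\left(-10 \right)} \right)} + 14561 = 75 + 14561 = 14636$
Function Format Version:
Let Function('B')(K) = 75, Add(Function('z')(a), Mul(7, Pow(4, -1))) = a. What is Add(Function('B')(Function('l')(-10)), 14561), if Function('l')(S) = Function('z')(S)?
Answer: 14636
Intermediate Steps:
Function('z')(a) = Add(Rational(-7, 4), a)
Function('l')(S) = Add(Rational(-7, 4), S)
Add(Function('B')(Function('l')(-10)), 14561) = Add(75, 14561) = 14636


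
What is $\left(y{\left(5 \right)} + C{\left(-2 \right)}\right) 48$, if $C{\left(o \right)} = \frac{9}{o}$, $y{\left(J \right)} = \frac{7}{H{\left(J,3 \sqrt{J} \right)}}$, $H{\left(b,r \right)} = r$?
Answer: $-216 + \frac{112 \sqrt{5}}{5} \approx -165.91$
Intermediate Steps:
$y{\left(J \right)} = \frac{7}{3 \sqrt{J}}$
$\left(y{\left(5 \right)} + C{\left(-2 \right)}\right) 48 = \left(\frac{7}{3 \sqrt{5}} + \frac{9}{-2}\right) 48 = \left(\frac{7 \frac{\sqrt{5}}{5}}{3} + 9 \left(- \frac{1}{2}\right)\right) 48 = \left(\frac{7 \sqrt{5}}{15} - \frac{9}{2}\right) 48 = \left(- \frac{9}{2} + \frac{7 \sqrt{5}}{15}\right) 48 = -216 + \frac{112 \sqrt{5}}{5}$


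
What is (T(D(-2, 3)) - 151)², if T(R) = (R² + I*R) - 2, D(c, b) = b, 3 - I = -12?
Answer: 9801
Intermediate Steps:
I = 15 (I = 3 - 1*(-12) = 3 + 12 = 15)
T(R) = -2 + R² + 15*R (T(R) = (R² + 15*R) - 2 = -2 + R² + 15*R)
(T(D(-2, 3)) - 151)² = ((-2 + 3² + 15*3) - 151)² = ((-2 + 9 + 45) - 151)² = (52 - 151)² = (-99)² = 9801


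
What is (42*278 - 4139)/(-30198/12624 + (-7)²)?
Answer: 15857848/98063 ≈ 161.71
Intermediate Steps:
(42*278 - 4139)/(-30198/12624 + (-7)²) = (11676 - 4139)/(-30198*1/12624 + 49) = 7537/(-5033/2104 + 49) = 7537/(98063/2104) = 7537*(2104/98063) = 15857848/98063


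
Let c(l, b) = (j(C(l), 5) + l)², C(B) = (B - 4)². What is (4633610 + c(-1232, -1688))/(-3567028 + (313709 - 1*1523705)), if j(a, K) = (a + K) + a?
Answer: -9327928480835/4777024 ≈ -1.9527e+6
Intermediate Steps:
C(B) = (-4 + B)²
j(a, K) = K + 2*a (j(a, K) = (K + a) + a = K + 2*a)
c(l, b) = (5 + l + 2*(-4 + l)²)² (c(l, b) = ((5 + 2*(-4 + l)²) + l)² = (5 + l + 2*(-4 + l)²)²)
(4633610 + c(-1232, -1688))/(-3567028 + (313709 - 1*1523705)) = (4633610 + (5 - 1232 + 2*(-4 - 1232)²)²)/(-3567028 + (313709 - 1*1523705)) = (4633610 + (5 - 1232 + 2*(-1236)²)²)/(-3567028 + (313709 - 1523705)) = (4633610 + (5 - 1232 + 2*1527696)²)/(-3567028 - 1209996) = (4633610 + (5 - 1232 + 3055392)²)/(-4777024) = (4633610 + 3054165²)*(-1/4777024) = (4633610 + 9327923847225)*(-1/4777024) = 9327928480835*(-1/4777024) = -9327928480835/4777024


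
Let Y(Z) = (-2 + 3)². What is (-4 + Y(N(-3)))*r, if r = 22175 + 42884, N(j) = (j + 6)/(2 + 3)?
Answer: -195177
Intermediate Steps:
N(j) = 6/5 + j/5 (N(j) = (6 + j)/5 = (6 + j)*(⅕) = 6/5 + j/5)
Y(Z) = 1 (Y(Z) = 1² = 1)
r = 65059
(-4 + Y(N(-3)))*r = (-4 + 1)*65059 = -3*65059 = -195177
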